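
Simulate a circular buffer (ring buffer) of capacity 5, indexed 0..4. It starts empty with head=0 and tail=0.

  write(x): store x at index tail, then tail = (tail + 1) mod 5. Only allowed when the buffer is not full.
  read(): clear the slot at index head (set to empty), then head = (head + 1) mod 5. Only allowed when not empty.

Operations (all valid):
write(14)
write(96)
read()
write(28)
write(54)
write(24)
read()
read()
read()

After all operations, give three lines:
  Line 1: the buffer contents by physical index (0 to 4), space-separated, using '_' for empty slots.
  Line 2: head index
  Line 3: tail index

Answer: _ _ _ _ 24
4
0

Derivation:
write(14): buf=[14 _ _ _ _], head=0, tail=1, size=1
write(96): buf=[14 96 _ _ _], head=0, tail=2, size=2
read(): buf=[_ 96 _ _ _], head=1, tail=2, size=1
write(28): buf=[_ 96 28 _ _], head=1, tail=3, size=2
write(54): buf=[_ 96 28 54 _], head=1, tail=4, size=3
write(24): buf=[_ 96 28 54 24], head=1, tail=0, size=4
read(): buf=[_ _ 28 54 24], head=2, tail=0, size=3
read(): buf=[_ _ _ 54 24], head=3, tail=0, size=2
read(): buf=[_ _ _ _ 24], head=4, tail=0, size=1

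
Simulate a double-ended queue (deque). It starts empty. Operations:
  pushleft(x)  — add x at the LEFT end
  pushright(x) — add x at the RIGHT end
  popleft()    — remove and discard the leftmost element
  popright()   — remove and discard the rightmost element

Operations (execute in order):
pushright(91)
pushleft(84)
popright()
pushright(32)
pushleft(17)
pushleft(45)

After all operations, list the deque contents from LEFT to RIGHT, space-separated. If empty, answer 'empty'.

pushright(91): [91]
pushleft(84): [84, 91]
popright(): [84]
pushright(32): [84, 32]
pushleft(17): [17, 84, 32]
pushleft(45): [45, 17, 84, 32]

Answer: 45 17 84 32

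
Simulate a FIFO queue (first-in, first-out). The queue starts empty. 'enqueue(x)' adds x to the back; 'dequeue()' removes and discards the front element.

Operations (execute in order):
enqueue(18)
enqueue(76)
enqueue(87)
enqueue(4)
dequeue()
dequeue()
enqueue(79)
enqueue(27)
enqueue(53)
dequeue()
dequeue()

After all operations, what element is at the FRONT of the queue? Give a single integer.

enqueue(18): queue = [18]
enqueue(76): queue = [18, 76]
enqueue(87): queue = [18, 76, 87]
enqueue(4): queue = [18, 76, 87, 4]
dequeue(): queue = [76, 87, 4]
dequeue(): queue = [87, 4]
enqueue(79): queue = [87, 4, 79]
enqueue(27): queue = [87, 4, 79, 27]
enqueue(53): queue = [87, 4, 79, 27, 53]
dequeue(): queue = [4, 79, 27, 53]
dequeue(): queue = [79, 27, 53]

Answer: 79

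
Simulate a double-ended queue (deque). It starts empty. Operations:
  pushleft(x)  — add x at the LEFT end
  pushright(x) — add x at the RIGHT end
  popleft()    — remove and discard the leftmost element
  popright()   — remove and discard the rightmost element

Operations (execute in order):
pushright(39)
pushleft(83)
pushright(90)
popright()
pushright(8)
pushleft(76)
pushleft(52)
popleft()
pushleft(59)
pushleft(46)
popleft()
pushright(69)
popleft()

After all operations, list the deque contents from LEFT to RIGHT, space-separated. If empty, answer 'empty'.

pushright(39): [39]
pushleft(83): [83, 39]
pushright(90): [83, 39, 90]
popright(): [83, 39]
pushright(8): [83, 39, 8]
pushleft(76): [76, 83, 39, 8]
pushleft(52): [52, 76, 83, 39, 8]
popleft(): [76, 83, 39, 8]
pushleft(59): [59, 76, 83, 39, 8]
pushleft(46): [46, 59, 76, 83, 39, 8]
popleft(): [59, 76, 83, 39, 8]
pushright(69): [59, 76, 83, 39, 8, 69]
popleft(): [76, 83, 39, 8, 69]

Answer: 76 83 39 8 69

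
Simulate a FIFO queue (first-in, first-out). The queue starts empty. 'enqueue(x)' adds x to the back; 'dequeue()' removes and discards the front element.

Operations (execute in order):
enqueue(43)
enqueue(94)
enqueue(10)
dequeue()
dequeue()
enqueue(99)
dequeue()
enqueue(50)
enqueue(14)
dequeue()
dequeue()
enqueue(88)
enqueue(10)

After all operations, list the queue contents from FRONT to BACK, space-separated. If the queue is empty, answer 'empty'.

enqueue(43): [43]
enqueue(94): [43, 94]
enqueue(10): [43, 94, 10]
dequeue(): [94, 10]
dequeue(): [10]
enqueue(99): [10, 99]
dequeue(): [99]
enqueue(50): [99, 50]
enqueue(14): [99, 50, 14]
dequeue(): [50, 14]
dequeue(): [14]
enqueue(88): [14, 88]
enqueue(10): [14, 88, 10]

Answer: 14 88 10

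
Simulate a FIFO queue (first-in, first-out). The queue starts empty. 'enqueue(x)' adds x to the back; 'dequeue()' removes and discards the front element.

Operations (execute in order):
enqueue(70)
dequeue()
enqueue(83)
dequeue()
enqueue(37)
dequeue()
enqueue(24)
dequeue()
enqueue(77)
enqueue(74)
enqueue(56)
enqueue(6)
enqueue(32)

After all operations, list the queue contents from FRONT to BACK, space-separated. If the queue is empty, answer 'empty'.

Answer: 77 74 56 6 32

Derivation:
enqueue(70): [70]
dequeue(): []
enqueue(83): [83]
dequeue(): []
enqueue(37): [37]
dequeue(): []
enqueue(24): [24]
dequeue(): []
enqueue(77): [77]
enqueue(74): [77, 74]
enqueue(56): [77, 74, 56]
enqueue(6): [77, 74, 56, 6]
enqueue(32): [77, 74, 56, 6, 32]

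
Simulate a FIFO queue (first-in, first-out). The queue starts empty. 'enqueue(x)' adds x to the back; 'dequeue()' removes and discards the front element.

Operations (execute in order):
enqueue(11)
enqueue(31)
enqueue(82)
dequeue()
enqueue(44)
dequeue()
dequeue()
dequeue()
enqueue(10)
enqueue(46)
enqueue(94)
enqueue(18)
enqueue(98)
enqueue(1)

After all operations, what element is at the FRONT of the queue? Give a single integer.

Answer: 10

Derivation:
enqueue(11): queue = [11]
enqueue(31): queue = [11, 31]
enqueue(82): queue = [11, 31, 82]
dequeue(): queue = [31, 82]
enqueue(44): queue = [31, 82, 44]
dequeue(): queue = [82, 44]
dequeue(): queue = [44]
dequeue(): queue = []
enqueue(10): queue = [10]
enqueue(46): queue = [10, 46]
enqueue(94): queue = [10, 46, 94]
enqueue(18): queue = [10, 46, 94, 18]
enqueue(98): queue = [10, 46, 94, 18, 98]
enqueue(1): queue = [10, 46, 94, 18, 98, 1]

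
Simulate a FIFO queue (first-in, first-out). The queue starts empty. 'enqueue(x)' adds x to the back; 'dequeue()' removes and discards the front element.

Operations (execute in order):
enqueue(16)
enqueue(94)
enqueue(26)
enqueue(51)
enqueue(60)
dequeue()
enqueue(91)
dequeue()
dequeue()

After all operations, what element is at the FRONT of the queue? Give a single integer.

enqueue(16): queue = [16]
enqueue(94): queue = [16, 94]
enqueue(26): queue = [16, 94, 26]
enqueue(51): queue = [16, 94, 26, 51]
enqueue(60): queue = [16, 94, 26, 51, 60]
dequeue(): queue = [94, 26, 51, 60]
enqueue(91): queue = [94, 26, 51, 60, 91]
dequeue(): queue = [26, 51, 60, 91]
dequeue(): queue = [51, 60, 91]

Answer: 51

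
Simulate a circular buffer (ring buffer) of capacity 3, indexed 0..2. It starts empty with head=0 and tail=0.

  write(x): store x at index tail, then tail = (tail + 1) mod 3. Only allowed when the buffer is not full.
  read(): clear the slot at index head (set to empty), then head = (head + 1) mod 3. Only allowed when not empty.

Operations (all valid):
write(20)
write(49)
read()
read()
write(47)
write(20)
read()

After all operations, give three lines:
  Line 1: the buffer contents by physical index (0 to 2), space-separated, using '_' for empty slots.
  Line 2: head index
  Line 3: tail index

Answer: 20 _ _
0
1

Derivation:
write(20): buf=[20 _ _], head=0, tail=1, size=1
write(49): buf=[20 49 _], head=0, tail=2, size=2
read(): buf=[_ 49 _], head=1, tail=2, size=1
read(): buf=[_ _ _], head=2, tail=2, size=0
write(47): buf=[_ _ 47], head=2, tail=0, size=1
write(20): buf=[20 _ 47], head=2, tail=1, size=2
read(): buf=[20 _ _], head=0, tail=1, size=1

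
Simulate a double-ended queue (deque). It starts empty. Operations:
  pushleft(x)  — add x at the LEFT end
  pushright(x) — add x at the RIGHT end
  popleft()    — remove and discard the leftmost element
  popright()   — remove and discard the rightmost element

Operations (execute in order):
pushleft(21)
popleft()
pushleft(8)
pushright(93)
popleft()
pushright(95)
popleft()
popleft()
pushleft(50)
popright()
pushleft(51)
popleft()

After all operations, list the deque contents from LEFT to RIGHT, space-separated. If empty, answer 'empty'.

Answer: empty

Derivation:
pushleft(21): [21]
popleft(): []
pushleft(8): [8]
pushright(93): [8, 93]
popleft(): [93]
pushright(95): [93, 95]
popleft(): [95]
popleft(): []
pushleft(50): [50]
popright(): []
pushleft(51): [51]
popleft(): []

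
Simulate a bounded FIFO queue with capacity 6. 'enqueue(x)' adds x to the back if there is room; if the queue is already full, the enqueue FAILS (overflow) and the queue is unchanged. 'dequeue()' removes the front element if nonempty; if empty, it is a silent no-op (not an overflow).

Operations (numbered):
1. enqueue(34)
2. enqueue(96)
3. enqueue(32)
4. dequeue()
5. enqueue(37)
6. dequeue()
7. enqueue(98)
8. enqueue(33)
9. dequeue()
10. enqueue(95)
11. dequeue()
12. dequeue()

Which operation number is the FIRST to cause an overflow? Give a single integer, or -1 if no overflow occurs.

Answer: -1

Derivation:
1. enqueue(34): size=1
2. enqueue(96): size=2
3. enqueue(32): size=3
4. dequeue(): size=2
5. enqueue(37): size=3
6. dequeue(): size=2
7. enqueue(98): size=3
8. enqueue(33): size=4
9. dequeue(): size=3
10. enqueue(95): size=4
11. dequeue(): size=3
12. dequeue(): size=2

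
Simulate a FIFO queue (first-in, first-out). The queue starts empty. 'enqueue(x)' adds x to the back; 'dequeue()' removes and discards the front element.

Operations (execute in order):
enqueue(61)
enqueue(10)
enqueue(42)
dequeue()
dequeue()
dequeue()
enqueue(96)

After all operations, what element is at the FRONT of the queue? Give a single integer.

enqueue(61): queue = [61]
enqueue(10): queue = [61, 10]
enqueue(42): queue = [61, 10, 42]
dequeue(): queue = [10, 42]
dequeue(): queue = [42]
dequeue(): queue = []
enqueue(96): queue = [96]

Answer: 96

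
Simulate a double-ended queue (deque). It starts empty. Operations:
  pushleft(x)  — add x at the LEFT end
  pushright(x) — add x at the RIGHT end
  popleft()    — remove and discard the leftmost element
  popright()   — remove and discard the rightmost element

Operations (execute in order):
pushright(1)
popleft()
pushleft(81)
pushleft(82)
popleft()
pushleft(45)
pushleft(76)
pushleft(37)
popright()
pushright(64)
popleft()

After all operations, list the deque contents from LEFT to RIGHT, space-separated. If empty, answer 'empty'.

Answer: 76 45 64

Derivation:
pushright(1): [1]
popleft(): []
pushleft(81): [81]
pushleft(82): [82, 81]
popleft(): [81]
pushleft(45): [45, 81]
pushleft(76): [76, 45, 81]
pushleft(37): [37, 76, 45, 81]
popright(): [37, 76, 45]
pushright(64): [37, 76, 45, 64]
popleft(): [76, 45, 64]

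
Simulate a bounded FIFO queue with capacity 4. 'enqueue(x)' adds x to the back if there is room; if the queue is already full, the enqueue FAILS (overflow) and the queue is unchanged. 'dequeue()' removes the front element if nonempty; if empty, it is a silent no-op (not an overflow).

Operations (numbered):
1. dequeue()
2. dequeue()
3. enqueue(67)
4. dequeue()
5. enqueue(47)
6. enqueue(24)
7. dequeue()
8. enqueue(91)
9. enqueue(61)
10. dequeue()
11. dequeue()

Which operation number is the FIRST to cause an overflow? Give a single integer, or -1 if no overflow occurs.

1. dequeue(): empty, no-op, size=0
2. dequeue(): empty, no-op, size=0
3. enqueue(67): size=1
4. dequeue(): size=0
5. enqueue(47): size=1
6. enqueue(24): size=2
7. dequeue(): size=1
8. enqueue(91): size=2
9. enqueue(61): size=3
10. dequeue(): size=2
11. dequeue(): size=1

Answer: -1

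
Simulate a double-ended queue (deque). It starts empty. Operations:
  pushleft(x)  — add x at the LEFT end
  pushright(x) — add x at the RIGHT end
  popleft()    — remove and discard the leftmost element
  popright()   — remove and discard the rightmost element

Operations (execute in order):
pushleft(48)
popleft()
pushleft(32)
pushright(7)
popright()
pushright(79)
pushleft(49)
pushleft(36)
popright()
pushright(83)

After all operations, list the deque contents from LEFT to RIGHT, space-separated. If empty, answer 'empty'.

Answer: 36 49 32 83

Derivation:
pushleft(48): [48]
popleft(): []
pushleft(32): [32]
pushright(7): [32, 7]
popright(): [32]
pushright(79): [32, 79]
pushleft(49): [49, 32, 79]
pushleft(36): [36, 49, 32, 79]
popright(): [36, 49, 32]
pushright(83): [36, 49, 32, 83]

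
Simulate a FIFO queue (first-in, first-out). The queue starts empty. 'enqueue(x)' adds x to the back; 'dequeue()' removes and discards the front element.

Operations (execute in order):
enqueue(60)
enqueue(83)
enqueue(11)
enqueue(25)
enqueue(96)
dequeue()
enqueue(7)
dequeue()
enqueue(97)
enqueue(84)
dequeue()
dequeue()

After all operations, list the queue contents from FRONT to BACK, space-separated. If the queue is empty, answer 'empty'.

Answer: 96 7 97 84

Derivation:
enqueue(60): [60]
enqueue(83): [60, 83]
enqueue(11): [60, 83, 11]
enqueue(25): [60, 83, 11, 25]
enqueue(96): [60, 83, 11, 25, 96]
dequeue(): [83, 11, 25, 96]
enqueue(7): [83, 11, 25, 96, 7]
dequeue(): [11, 25, 96, 7]
enqueue(97): [11, 25, 96, 7, 97]
enqueue(84): [11, 25, 96, 7, 97, 84]
dequeue(): [25, 96, 7, 97, 84]
dequeue(): [96, 7, 97, 84]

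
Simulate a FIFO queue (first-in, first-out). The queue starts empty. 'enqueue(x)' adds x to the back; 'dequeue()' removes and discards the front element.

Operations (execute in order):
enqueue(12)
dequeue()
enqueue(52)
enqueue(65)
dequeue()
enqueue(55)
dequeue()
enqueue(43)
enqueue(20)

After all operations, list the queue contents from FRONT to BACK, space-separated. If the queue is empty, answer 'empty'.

enqueue(12): [12]
dequeue(): []
enqueue(52): [52]
enqueue(65): [52, 65]
dequeue(): [65]
enqueue(55): [65, 55]
dequeue(): [55]
enqueue(43): [55, 43]
enqueue(20): [55, 43, 20]

Answer: 55 43 20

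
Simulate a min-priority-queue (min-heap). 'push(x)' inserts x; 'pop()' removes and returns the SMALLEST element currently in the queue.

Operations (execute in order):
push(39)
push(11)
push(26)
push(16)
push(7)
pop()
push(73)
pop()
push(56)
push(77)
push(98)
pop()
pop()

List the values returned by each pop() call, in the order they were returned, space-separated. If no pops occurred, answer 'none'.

push(39): heap contents = [39]
push(11): heap contents = [11, 39]
push(26): heap contents = [11, 26, 39]
push(16): heap contents = [11, 16, 26, 39]
push(7): heap contents = [7, 11, 16, 26, 39]
pop() → 7: heap contents = [11, 16, 26, 39]
push(73): heap contents = [11, 16, 26, 39, 73]
pop() → 11: heap contents = [16, 26, 39, 73]
push(56): heap contents = [16, 26, 39, 56, 73]
push(77): heap contents = [16, 26, 39, 56, 73, 77]
push(98): heap contents = [16, 26, 39, 56, 73, 77, 98]
pop() → 16: heap contents = [26, 39, 56, 73, 77, 98]
pop() → 26: heap contents = [39, 56, 73, 77, 98]

Answer: 7 11 16 26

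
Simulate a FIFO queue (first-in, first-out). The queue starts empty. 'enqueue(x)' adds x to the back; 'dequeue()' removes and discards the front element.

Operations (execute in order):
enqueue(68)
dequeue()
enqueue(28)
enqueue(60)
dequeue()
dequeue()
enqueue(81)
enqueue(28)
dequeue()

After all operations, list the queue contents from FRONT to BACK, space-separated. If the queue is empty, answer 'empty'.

enqueue(68): [68]
dequeue(): []
enqueue(28): [28]
enqueue(60): [28, 60]
dequeue(): [60]
dequeue(): []
enqueue(81): [81]
enqueue(28): [81, 28]
dequeue(): [28]

Answer: 28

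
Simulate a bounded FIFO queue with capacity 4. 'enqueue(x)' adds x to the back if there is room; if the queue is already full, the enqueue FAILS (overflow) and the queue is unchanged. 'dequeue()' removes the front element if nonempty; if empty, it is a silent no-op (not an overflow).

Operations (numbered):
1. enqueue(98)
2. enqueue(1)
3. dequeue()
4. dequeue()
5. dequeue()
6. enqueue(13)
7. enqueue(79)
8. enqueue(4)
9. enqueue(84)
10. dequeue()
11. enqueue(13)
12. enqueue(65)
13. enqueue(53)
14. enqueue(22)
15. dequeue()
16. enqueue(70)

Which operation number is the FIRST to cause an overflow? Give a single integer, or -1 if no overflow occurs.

Answer: 12

Derivation:
1. enqueue(98): size=1
2. enqueue(1): size=2
3. dequeue(): size=1
4. dequeue(): size=0
5. dequeue(): empty, no-op, size=0
6. enqueue(13): size=1
7. enqueue(79): size=2
8. enqueue(4): size=3
9. enqueue(84): size=4
10. dequeue(): size=3
11. enqueue(13): size=4
12. enqueue(65): size=4=cap → OVERFLOW (fail)
13. enqueue(53): size=4=cap → OVERFLOW (fail)
14. enqueue(22): size=4=cap → OVERFLOW (fail)
15. dequeue(): size=3
16. enqueue(70): size=4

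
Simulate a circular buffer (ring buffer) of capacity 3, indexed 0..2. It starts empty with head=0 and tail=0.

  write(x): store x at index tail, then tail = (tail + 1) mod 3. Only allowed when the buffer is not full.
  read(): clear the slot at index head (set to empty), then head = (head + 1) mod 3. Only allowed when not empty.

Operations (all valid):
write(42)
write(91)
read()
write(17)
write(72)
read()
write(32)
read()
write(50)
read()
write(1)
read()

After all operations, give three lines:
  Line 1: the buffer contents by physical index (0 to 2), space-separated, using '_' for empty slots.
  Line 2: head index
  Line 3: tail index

write(42): buf=[42 _ _], head=0, tail=1, size=1
write(91): buf=[42 91 _], head=0, tail=2, size=2
read(): buf=[_ 91 _], head=1, tail=2, size=1
write(17): buf=[_ 91 17], head=1, tail=0, size=2
write(72): buf=[72 91 17], head=1, tail=1, size=3
read(): buf=[72 _ 17], head=2, tail=1, size=2
write(32): buf=[72 32 17], head=2, tail=2, size=3
read(): buf=[72 32 _], head=0, tail=2, size=2
write(50): buf=[72 32 50], head=0, tail=0, size=3
read(): buf=[_ 32 50], head=1, tail=0, size=2
write(1): buf=[1 32 50], head=1, tail=1, size=3
read(): buf=[1 _ 50], head=2, tail=1, size=2

Answer: 1 _ 50
2
1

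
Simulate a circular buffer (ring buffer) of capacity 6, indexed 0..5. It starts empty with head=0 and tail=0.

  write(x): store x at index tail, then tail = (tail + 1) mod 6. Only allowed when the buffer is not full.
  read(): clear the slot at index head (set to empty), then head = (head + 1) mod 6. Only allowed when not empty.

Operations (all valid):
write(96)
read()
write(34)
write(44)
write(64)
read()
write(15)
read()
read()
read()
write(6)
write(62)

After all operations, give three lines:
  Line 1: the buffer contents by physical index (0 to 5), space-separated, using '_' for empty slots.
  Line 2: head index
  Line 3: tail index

write(96): buf=[96 _ _ _ _ _], head=0, tail=1, size=1
read(): buf=[_ _ _ _ _ _], head=1, tail=1, size=0
write(34): buf=[_ 34 _ _ _ _], head=1, tail=2, size=1
write(44): buf=[_ 34 44 _ _ _], head=1, tail=3, size=2
write(64): buf=[_ 34 44 64 _ _], head=1, tail=4, size=3
read(): buf=[_ _ 44 64 _ _], head=2, tail=4, size=2
write(15): buf=[_ _ 44 64 15 _], head=2, tail=5, size=3
read(): buf=[_ _ _ 64 15 _], head=3, tail=5, size=2
read(): buf=[_ _ _ _ 15 _], head=4, tail=5, size=1
read(): buf=[_ _ _ _ _ _], head=5, tail=5, size=0
write(6): buf=[_ _ _ _ _ 6], head=5, tail=0, size=1
write(62): buf=[62 _ _ _ _ 6], head=5, tail=1, size=2

Answer: 62 _ _ _ _ 6
5
1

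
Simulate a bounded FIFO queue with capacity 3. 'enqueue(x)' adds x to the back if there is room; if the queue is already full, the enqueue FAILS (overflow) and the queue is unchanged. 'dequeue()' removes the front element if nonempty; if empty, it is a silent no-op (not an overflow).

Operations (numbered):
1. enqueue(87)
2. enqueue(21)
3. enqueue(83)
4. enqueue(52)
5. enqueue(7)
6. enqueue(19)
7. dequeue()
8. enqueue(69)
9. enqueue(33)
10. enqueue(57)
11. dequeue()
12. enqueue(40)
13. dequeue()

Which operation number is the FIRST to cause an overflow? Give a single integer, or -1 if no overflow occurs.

Answer: 4

Derivation:
1. enqueue(87): size=1
2. enqueue(21): size=2
3. enqueue(83): size=3
4. enqueue(52): size=3=cap → OVERFLOW (fail)
5. enqueue(7): size=3=cap → OVERFLOW (fail)
6. enqueue(19): size=3=cap → OVERFLOW (fail)
7. dequeue(): size=2
8. enqueue(69): size=3
9. enqueue(33): size=3=cap → OVERFLOW (fail)
10. enqueue(57): size=3=cap → OVERFLOW (fail)
11. dequeue(): size=2
12. enqueue(40): size=3
13. dequeue(): size=2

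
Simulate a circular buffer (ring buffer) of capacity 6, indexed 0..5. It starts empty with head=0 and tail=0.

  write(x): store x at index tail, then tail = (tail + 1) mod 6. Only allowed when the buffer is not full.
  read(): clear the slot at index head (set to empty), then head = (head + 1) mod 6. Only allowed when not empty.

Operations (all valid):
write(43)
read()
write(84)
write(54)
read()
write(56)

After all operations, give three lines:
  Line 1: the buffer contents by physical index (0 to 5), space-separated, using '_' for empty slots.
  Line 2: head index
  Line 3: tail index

Answer: _ _ 54 56 _ _
2
4

Derivation:
write(43): buf=[43 _ _ _ _ _], head=0, tail=1, size=1
read(): buf=[_ _ _ _ _ _], head=1, tail=1, size=0
write(84): buf=[_ 84 _ _ _ _], head=1, tail=2, size=1
write(54): buf=[_ 84 54 _ _ _], head=1, tail=3, size=2
read(): buf=[_ _ 54 _ _ _], head=2, tail=3, size=1
write(56): buf=[_ _ 54 56 _ _], head=2, tail=4, size=2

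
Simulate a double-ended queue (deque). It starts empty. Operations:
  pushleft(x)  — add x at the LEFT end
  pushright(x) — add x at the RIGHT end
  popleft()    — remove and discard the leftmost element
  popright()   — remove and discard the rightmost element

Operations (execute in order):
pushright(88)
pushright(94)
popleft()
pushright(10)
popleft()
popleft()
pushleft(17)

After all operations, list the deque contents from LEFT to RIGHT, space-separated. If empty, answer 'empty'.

Answer: 17

Derivation:
pushright(88): [88]
pushright(94): [88, 94]
popleft(): [94]
pushright(10): [94, 10]
popleft(): [10]
popleft(): []
pushleft(17): [17]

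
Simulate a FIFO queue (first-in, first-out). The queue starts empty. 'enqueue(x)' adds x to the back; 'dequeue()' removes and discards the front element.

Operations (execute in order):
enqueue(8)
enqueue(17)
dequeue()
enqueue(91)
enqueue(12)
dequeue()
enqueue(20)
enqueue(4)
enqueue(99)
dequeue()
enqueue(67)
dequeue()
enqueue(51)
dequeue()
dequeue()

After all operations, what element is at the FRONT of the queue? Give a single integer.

enqueue(8): queue = [8]
enqueue(17): queue = [8, 17]
dequeue(): queue = [17]
enqueue(91): queue = [17, 91]
enqueue(12): queue = [17, 91, 12]
dequeue(): queue = [91, 12]
enqueue(20): queue = [91, 12, 20]
enqueue(4): queue = [91, 12, 20, 4]
enqueue(99): queue = [91, 12, 20, 4, 99]
dequeue(): queue = [12, 20, 4, 99]
enqueue(67): queue = [12, 20, 4, 99, 67]
dequeue(): queue = [20, 4, 99, 67]
enqueue(51): queue = [20, 4, 99, 67, 51]
dequeue(): queue = [4, 99, 67, 51]
dequeue(): queue = [99, 67, 51]

Answer: 99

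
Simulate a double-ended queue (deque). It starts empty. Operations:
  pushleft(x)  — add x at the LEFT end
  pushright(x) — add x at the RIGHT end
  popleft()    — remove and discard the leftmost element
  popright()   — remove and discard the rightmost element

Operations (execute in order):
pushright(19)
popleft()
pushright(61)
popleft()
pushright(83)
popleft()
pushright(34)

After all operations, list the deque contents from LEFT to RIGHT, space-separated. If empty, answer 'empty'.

Answer: 34

Derivation:
pushright(19): [19]
popleft(): []
pushright(61): [61]
popleft(): []
pushright(83): [83]
popleft(): []
pushright(34): [34]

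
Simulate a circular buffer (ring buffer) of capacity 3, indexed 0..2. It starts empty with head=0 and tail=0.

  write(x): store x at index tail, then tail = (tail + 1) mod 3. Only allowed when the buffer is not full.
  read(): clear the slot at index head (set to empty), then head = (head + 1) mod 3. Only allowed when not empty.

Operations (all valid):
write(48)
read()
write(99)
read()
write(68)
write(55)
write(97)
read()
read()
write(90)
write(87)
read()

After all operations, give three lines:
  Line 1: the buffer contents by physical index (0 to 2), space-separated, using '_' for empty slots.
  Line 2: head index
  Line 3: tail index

Answer: 87 _ 90
2
1

Derivation:
write(48): buf=[48 _ _], head=0, tail=1, size=1
read(): buf=[_ _ _], head=1, tail=1, size=0
write(99): buf=[_ 99 _], head=1, tail=2, size=1
read(): buf=[_ _ _], head=2, tail=2, size=0
write(68): buf=[_ _ 68], head=2, tail=0, size=1
write(55): buf=[55 _ 68], head=2, tail=1, size=2
write(97): buf=[55 97 68], head=2, tail=2, size=3
read(): buf=[55 97 _], head=0, tail=2, size=2
read(): buf=[_ 97 _], head=1, tail=2, size=1
write(90): buf=[_ 97 90], head=1, tail=0, size=2
write(87): buf=[87 97 90], head=1, tail=1, size=3
read(): buf=[87 _ 90], head=2, tail=1, size=2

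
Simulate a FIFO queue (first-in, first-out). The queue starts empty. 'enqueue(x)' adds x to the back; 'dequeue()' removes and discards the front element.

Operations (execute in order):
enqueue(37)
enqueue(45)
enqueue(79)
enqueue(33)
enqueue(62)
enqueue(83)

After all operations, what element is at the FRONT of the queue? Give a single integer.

enqueue(37): queue = [37]
enqueue(45): queue = [37, 45]
enqueue(79): queue = [37, 45, 79]
enqueue(33): queue = [37, 45, 79, 33]
enqueue(62): queue = [37, 45, 79, 33, 62]
enqueue(83): queue = [37, 45, 79, 33, 62, 83]

Answer: 37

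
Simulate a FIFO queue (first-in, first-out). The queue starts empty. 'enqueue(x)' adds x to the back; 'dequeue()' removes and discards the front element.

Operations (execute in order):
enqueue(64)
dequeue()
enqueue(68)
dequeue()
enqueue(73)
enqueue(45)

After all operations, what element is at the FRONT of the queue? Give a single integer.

enqueue(64): queue = [64]
dequeue(): queue = []
enqueue(68): queue = [68]
dequeue(): queue = []
enqueue(73): queue = [73]
enqueue(45): queue = [73, 45]

Answer: 73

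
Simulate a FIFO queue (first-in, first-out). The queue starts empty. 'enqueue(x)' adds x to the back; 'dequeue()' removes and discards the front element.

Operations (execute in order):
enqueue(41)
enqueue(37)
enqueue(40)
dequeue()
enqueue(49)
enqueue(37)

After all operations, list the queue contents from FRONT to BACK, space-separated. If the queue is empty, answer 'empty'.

enqueue(41): [41]
enqueue(37): [41, 37]
enqueue(40): [41, 37, 40]
dequeue(): [37, 40]
enqueue(49): [37, 40, 49]
enqueue(37): [37, 40, 49, 37]

Answer: 37 40 49 37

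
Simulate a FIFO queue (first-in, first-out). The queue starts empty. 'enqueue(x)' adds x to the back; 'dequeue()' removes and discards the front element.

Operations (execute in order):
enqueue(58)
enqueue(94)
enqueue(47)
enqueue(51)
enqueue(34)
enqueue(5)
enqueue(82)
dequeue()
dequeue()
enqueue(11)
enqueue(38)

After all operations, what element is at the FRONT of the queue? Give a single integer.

Answer: 47

Derivation:
enqueue(58): queue = [58]
enqueue(94): queue = [58, 94]
enqueue(47): queue = [58, 94, 47]
enqueue(51): queue = [58, 94, 47, 51]
enqueue(34): queue = [58, 94, 47, 51, 34]
enqueue(5): queue = [58, 94, 47, 51, 34, 5]
enqueue(82): queue = [58, 94, 47, 51, 34, 5, 82]
dequeue(): queue = [94, 47, 51, 34, 5, 82]
dequeue(): queue = [47, 51, 34, 5, 82]
enqueue(11): queue = [47, 51, 34, 5, 82, 11]
enqueue(38): queue = [47, 51, 34, 5, 82, 11, 38]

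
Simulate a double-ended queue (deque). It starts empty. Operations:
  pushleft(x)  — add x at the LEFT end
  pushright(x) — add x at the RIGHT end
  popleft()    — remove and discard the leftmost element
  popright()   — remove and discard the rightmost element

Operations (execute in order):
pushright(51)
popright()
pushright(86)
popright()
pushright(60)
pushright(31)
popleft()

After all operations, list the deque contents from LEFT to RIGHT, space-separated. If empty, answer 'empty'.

pushright(51): [51]
popright(): []
pushright(86): [86]
popright(): []
pushright(60): [60]
pushright(31): [60, 31]
popleft(): [31]

Answer: 31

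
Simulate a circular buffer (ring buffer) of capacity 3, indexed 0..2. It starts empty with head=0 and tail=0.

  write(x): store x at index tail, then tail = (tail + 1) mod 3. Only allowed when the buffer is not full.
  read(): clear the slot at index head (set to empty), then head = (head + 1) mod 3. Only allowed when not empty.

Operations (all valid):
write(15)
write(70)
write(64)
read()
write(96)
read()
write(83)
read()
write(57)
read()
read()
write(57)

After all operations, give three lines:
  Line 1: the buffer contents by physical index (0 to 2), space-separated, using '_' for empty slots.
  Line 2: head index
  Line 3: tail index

write(15): buf=[15 _ _], head=0, tail=1, size=1
write(70): buf=[15 70 _], head=0, tail=2, size=2
write(64): buf=[15 70 64], head=0, tail=0, size=3
read(): buf=[_ 70 64], head=1, tail=0, size=2
write(96): buf=[96 70 64], head=1, tail=1, size=3
read(): buf=[96 _ 64], head=2, tail=1, size=2
write(83): buf=[96 83 64], head=2, tail=2, size=3
read(): buf=[96 83 _], head=0, tail=2, size=2
write(57): buf=[96 83 57], head=0, tail=0, size=3
read(): buf=[_ 83 57], head=1, tail=0, size=2
read(): buf=[_ _ 57], head=2, tail=0, size=1
write(57): buf=[57 _ 57], head=2, tail=1, size=2

Answer: 57 _ 57
2
1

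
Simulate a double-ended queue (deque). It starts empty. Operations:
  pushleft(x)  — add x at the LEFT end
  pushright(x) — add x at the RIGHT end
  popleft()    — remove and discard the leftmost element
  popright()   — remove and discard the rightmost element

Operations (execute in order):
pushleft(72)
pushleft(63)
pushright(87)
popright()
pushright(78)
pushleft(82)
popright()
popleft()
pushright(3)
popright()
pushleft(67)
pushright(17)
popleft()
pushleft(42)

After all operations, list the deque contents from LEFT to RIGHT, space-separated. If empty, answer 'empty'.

pushleft(72): [72]
pushleft(63): [63, 72]
pushright(87): [63, 72, 87]
popright(): [63, 72]
pushright(78): [63, 72, 78]
pushleft(82): [82, 63, 72, 78]
popright(): [82, 63, 72]
popleft(): [63, 72]
pushright(3): [63, 72, 3]
popright(): [63, 72]
pushleft(67): [67, 63, 72]
pushright(17): [67, 63, 72, 17]
popleft(): [63, 72, 17]
pushleft(42): [42, 63, 72, 17]

Answer: 42 63 72 17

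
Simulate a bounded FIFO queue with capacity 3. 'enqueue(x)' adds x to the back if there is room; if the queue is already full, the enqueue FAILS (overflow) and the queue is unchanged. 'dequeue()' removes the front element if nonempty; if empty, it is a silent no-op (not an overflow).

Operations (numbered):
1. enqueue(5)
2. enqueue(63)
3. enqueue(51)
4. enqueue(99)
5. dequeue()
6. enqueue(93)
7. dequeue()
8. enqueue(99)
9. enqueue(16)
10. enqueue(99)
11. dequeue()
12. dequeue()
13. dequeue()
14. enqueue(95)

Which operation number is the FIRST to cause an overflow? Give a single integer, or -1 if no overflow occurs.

1. enqueue(5): size=1
2. enqueue(63): size=2
3. enqueue(51): size=3
4. enqueue(99): size=3=cap → OVERFLOW (fail)
5. dequeue(): size=2
6. enqueue(93): size=3
7. dequeue(): size=2
8. enqueue(99): size=3
9. enqueue(16): size=3=cap → OVERFLOW (fail)
10. enqueue(99): size=3=cap → OVERFLOW (fail)
11. dequeue(): size=2
12. dequeue(): size=1
13. dequeue(): size=0
14. enqueue(95): size=1

Answer: 4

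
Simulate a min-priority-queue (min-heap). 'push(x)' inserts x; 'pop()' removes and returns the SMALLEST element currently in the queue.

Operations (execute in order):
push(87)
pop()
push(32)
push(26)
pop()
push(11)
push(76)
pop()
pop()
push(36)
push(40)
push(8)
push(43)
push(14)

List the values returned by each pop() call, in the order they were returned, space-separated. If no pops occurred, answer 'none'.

Answer: 87 26 11 32

Derivation:
push(87): heap contents = [87]
pop() → 87: heap contents = []
push(32): heap contents = [32]
push(26): heap contents = [26, 32]
pop() → 26: heap contents = [32]
push(11): heap contents = [11, 32]
push(76): heap contents = [11, 32, 76]
pop() → 11: heap contents = [32, 76]
pop() → 32: heap contents = [76]
push(36): heap contents = [36, 76]
push(40): heap contents = [36, 40, 76]
push(8): heap contents = [8, 36, 40, 76]
push(43): heap contents = [8, 36, 40, 43, 76]
push(14): heap contents = [8, 14, 36, 40, 43, 76]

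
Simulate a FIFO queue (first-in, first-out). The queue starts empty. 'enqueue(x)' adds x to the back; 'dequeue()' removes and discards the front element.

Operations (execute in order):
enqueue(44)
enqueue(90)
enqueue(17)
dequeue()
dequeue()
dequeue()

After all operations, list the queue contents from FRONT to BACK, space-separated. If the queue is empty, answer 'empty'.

Answer: empty

Derivation:
enqueue(44): [44]
enqueue(90): [44, 90]
enqueue(17): [44, 90, 17]
dequeue(): [90, 17]
dequeue(): [17]
dequeue(): []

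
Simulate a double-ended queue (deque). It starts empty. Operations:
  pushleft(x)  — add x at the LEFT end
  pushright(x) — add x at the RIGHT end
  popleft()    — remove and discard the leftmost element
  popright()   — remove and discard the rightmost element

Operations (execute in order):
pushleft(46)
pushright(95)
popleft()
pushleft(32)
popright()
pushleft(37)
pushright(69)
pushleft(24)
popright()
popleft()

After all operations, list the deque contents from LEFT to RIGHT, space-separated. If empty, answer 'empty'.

pushleft(46): [46]
pushright(95): [46, 95]
popleft(): [95]
pushleft(32): [32, 95]
popright(): [32]
pushleft(37): [37, 32]
pushright(69): [37, 32, 69]
pushleft(24): [24, 37, 32, 69]
popright(): [24, 37, 32]
popleft(): [37, 32]

Answer: 37 32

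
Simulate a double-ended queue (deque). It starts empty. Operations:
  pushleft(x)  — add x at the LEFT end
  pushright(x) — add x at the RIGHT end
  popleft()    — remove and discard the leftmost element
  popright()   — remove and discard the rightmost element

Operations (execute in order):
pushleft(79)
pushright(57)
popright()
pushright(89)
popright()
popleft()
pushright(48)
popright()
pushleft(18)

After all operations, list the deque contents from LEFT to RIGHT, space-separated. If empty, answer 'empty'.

Answer: 18

Derivation:
pushleft(79): [79]
pushright(57): [79, 57]
popright(): [79]
pushright(89): [79, 89]
popright(): [79]
popleft(): []
pushright(48): [48]
popright(): []
pushleft(18): [18]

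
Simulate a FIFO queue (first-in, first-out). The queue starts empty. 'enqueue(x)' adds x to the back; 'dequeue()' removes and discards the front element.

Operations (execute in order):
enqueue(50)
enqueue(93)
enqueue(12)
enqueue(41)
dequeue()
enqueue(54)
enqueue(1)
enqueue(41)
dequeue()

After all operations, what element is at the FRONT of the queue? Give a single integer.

enqueue(50): queue = [50]
enqueue(93): queue = [50, 93]
enqueue(12): queue = [50, 93, 12]
enqueue(41): queue = [50, 93, 12, 41]
dequeue(): queue = [93, 12, 41]
enqueue(54): queue = [93, 12, 41, 54]
enqueue(1): queue = [93, 12, 41, 54, 1]
enqueue(41): queue = [93, 12, 41, 54, 1, 41]
dequeue(): queue = [12, 41, 54, 1, 41]

Answer: 12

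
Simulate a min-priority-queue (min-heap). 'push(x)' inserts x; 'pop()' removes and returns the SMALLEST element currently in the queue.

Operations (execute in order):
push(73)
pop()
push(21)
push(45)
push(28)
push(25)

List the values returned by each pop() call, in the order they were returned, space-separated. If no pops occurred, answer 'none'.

push(73): heap contents = [73]
pop() → 73: heap contents = []
push(21): heap contents = [21]
push(45): heap contents = [21, 45]
push(28): heap contents = [21, 28, 45]
push(25): heap contents = [21, 25, 28, 45]

Answer: 73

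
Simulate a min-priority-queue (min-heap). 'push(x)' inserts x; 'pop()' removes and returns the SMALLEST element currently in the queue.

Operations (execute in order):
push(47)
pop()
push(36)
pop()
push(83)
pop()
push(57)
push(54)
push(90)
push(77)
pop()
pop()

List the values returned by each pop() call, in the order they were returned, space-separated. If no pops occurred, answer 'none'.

push(47): heap contents = [47]
pop() → 47: heap contents = []
push(36): heap contents = [36]
pop() → 36: heap contents = []
push(83): heap contents = [83]
pop() → 83: heap contents = []
push(57): heap contents = [57]
push(54): heap contents = [54, 57]
push(90): heap contents = [54, 57, 90]
push(77): heap contents = [54, 57, 77, 90]
pop() → 54: heap contents = [57, 77, 90]
pop() → 57: heap contents = [77, 90]

Answer: 47 36 83 54 57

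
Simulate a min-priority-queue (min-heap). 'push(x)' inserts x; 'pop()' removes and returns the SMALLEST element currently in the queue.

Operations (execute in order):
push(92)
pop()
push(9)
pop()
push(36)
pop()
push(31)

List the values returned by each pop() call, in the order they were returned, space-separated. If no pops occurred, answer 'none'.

push(92): heap contents = [92]
pop() → 92: heap contents = []
push(9): heap contents = [9]
pop() → 9: heap contents = []
push(36): heap contents = [36]
pop() → 36: heap contents = []
push(31): heap contents = [31]

Answer: 92 9 36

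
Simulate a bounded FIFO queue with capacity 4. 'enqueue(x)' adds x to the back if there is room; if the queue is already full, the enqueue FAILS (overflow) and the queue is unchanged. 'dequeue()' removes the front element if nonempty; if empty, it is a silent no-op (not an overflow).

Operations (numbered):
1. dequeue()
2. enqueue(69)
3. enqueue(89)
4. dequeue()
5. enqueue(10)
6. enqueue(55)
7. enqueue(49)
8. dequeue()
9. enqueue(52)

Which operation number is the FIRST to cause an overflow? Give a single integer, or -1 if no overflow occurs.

Answer: -1

Derivation:
1. dequeue(): empty, no-op, size=0
2. enqueue(69): size=1
3. enqueue(89): size=2
4. dequeue(): size=1
5. enqueue(10): size=2
6. enqueue(55): size=3
7. enqueue(49): size=4
8. dequeue(): size=3
9. enqueue(52): size=4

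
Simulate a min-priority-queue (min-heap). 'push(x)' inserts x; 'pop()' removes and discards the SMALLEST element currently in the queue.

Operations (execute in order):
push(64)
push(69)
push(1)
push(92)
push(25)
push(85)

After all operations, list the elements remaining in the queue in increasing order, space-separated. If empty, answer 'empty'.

push(64): heap contents = [64]
push(69): heap contents = [64, 69]
push(1): heap contents = [1, 64, 69]
push(92): heap contents = [1, 64, 69, 92]
push(25): heap contents = [1, 25, 64, 69, 92]
push(85): heap contents = [1, 25, 64, 69, 85, 92]

Answer: 1 25 64 69 85 92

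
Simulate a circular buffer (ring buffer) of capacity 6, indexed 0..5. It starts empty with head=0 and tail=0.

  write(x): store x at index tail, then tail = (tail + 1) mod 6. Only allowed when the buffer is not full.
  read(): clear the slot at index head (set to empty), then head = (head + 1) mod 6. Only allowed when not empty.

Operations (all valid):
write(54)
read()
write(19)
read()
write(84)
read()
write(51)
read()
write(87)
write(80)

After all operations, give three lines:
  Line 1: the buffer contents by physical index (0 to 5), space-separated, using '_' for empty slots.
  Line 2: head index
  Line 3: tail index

write(54): buf=[54 _ _ _ _ _], head=0, tail=1, size=1
read(): buf=[_ _ _ _ _ _], head=1, tail=1, size=0
write(19): buf=[_ 19 _ _ _ _], head=1, tail=2, size=1
read(): buf=[_ _ _ _ _ _], head=2, tail=2, size=0
write(84): buf=[_ _ 84 _ _ _], head=2, tail=3, size=1
read(): buf=[_ _ _ _ _ _], head=3, tail=3, size=0
write(51): buf=[_ _ _ 51 _ _], head=3, tail=4, size=1
read(): buf=[_ _ _ _ _ _], head=4, tail=4, size=0
write(87): buf=[_ _ _ _ 87 _], head=4, tail=5, size=1
write(80): buf=[_ _ _ _ 87 80], head=4, tail=0, size=2

Answer: _ _ _ _ 87 80
4
0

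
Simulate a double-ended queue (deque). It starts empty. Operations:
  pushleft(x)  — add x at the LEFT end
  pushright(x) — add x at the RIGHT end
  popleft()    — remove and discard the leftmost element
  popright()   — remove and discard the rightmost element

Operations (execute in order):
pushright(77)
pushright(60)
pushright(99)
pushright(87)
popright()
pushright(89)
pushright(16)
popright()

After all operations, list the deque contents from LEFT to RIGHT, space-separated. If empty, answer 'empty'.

pushright(77): [77]
pushright(60): [77, 60]
pushright(99): [77, 60, 99]
pushright(87): [77, 60, 99, 87]
popright(): [77, 60, 99]
pushright(89): [77, 60, 99, 89]
pushright(16): [77, 60, 99, 89, 16]
popright(): [77, 60, 99, 89]

Answer: 77 60 99 89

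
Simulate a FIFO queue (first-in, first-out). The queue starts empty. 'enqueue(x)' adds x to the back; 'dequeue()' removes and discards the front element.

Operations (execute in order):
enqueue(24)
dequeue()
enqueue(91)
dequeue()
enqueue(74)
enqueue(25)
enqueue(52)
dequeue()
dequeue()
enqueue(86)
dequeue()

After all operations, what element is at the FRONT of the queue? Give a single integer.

Answer: 86

Derivation:
enqueue(24): queue = [24]
dequeue(): queue = []
enqueue(91): queue = [91]
dequeue(): queue = []
enqueue(74): queue = [74]
enqueue(25): queue = [74, 25]
enqueue(52): queue = [74, 25, 52]
dequeue(): queue = [25, 52]
dequeue(): queue = [52]
enqueue(86): queue = [52, 86]
dequeue(): queue = [86]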